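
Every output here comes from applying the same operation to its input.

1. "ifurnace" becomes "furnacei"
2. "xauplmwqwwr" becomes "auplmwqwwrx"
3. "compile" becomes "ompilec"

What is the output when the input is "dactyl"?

Rule — move the first character to the end.
So "dactyl" becomes "actyld".

actyld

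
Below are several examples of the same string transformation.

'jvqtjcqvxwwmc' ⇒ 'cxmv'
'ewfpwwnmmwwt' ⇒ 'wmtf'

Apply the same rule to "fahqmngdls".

Rule — move the first 3 characters to the end (rotate left by 3), then keep one character in every 3, starting at position 3 (positions 3rd, 6th, 9th, ...).
Applying both steps to "fahqmngdls": "qmngdlsfah", then "nla".
(Check on "ewfpwwnmmwwt": → "pwwnmmwwtewf" → "wmtf" ✓)

nla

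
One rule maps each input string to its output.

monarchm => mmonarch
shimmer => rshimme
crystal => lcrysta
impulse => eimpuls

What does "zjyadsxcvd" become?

The rule is to move the last character to the front.
For "zjyadsxcvd" the result is "dzjyadsxcv".

dzjyadsxcv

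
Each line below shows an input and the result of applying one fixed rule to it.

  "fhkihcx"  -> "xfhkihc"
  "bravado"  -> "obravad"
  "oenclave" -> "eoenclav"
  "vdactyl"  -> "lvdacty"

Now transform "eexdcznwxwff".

Rule — move the last character to the front.
For "eexdcznwxwff" the result is "feexdcznwxwf".

feexdcznwxwf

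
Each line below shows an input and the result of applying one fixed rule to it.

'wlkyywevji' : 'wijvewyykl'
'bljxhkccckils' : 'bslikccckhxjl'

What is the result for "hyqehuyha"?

hahyuheqy

The pattern: reverse the string, then move the last character to the front.
Applying both steps to "hyqehuyha": "ahyuheqyh", then "hahyuheqy".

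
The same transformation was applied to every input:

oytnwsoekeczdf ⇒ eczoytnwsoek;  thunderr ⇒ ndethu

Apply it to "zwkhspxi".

The rule is to delete the last 2 characters, then move the last 3 characters to the front (rotate right by 3).
For "zwkhspxi", step one produces "zwkhsp"; step two turns that into "hspzwk".

hspzwk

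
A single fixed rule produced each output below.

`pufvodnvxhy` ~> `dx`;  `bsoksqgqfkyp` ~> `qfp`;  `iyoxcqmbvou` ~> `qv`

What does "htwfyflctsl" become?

Rule — delete the first 3 characters, then keep one character in every 3, starting at position 3 (positions 3rd, 6th, 9th, ...).
On "htwfyflctsl": the first step gives "fyflctsl", and the second then gives "ft".

ft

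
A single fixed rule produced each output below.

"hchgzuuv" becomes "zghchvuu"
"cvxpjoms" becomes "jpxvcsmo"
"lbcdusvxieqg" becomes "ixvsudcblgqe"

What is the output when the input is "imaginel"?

In each case the input is transformed by: move the last 3 characters to the front (rotate right by 3), then reverse the string.
"imaginel" → "nelimagi" → "igamilen".
(Check on "hchgzuuv": → "uuvhchgz" → "zghchvuu" ✓)

igamilen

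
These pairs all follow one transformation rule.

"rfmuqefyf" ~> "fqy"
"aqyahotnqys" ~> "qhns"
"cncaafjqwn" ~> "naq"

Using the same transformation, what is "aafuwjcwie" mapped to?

aww

The rule is to keep one character in every 3, starting at position 2 (positions 2nd, 5th, 8th, ...).
Applying that to "aafuwjcwie" gives "aww".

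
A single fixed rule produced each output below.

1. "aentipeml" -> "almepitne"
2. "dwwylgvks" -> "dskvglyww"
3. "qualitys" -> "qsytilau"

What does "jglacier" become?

jreicalg

The transformation: move the first character to the end, then reverse the string.
On "jglacier": the first step gives "glacierj", and the second then gives "jreicalg".
(Check on "aentipeml": → "entipemla" → "almepitne" ✓)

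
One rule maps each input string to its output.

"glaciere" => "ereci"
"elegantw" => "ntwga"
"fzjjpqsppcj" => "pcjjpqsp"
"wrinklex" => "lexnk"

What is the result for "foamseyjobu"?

Rule — delete the first 3 characters, then move the last 3 characters to the front (rotate right by 3).
Starting from "foamseyjobu": after the first operation, "mseyjobu"; after the second, "obumseyj".

obumseyj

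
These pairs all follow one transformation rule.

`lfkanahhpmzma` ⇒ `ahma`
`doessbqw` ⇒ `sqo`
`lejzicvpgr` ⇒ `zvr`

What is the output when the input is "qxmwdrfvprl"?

The transformation: move the first 2 characters to the end (rotate left by 2), then keep one character in every 3, starting at position 2 (positions 2nd, 5th, 8th, ...).
On "qxmwdrfvprl" that produces "wfrx".

wfrx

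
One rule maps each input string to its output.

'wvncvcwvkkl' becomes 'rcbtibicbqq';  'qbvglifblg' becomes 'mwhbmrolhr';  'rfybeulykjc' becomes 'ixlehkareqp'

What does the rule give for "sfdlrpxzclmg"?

myljrxvdfirs

What's happening: move the last character to the front, then shift every letter 6 places forward in the alphabet (wrapping around).
For "sfdlrpxzclmg", step one produces "gsfdlrpxzclm"; step two turns that into "myljrxvdfirs".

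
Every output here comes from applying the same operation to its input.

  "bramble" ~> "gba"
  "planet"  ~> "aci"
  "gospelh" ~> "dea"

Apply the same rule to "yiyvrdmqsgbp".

The transformation: shift every letter 11 places backward in the alphabet (wrapping around), then keep every other character starting from the second (positions 2nd, 4th, 6th, ...).
Applying both steps to "yiyvrdmqsgbp": "nxnkgsbfhvqe", then "xksfve".

xksfve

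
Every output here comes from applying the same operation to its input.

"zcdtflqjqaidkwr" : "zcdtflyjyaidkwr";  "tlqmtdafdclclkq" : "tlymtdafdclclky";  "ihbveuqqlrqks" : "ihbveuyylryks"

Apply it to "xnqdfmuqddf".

xnydfmuyddf

Each output is the input with this applied: replace every "q" with "y".
"xnqdfmuqddf" → "xnydfmuyddf".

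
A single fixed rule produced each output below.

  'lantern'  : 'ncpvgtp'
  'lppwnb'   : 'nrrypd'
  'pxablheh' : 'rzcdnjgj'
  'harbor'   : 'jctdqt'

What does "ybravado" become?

Rule — shift every letter 2 places forward in the alphabet (wrapping around).
On "ybravado" that produces "adtcxcfq".

adtcxcfq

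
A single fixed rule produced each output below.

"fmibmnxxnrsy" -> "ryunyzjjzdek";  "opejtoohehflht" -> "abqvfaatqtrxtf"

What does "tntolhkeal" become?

The pattern: shift every letter 12 places forward in the alphabet (wrapping around).
Doing the same to "tntolhkeal": "fzfaxtwqmx".

fzfaxtwqmx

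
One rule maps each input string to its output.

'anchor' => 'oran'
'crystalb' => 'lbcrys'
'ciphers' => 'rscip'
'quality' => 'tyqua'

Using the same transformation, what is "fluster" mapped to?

erflu

In each case the input is transformed by: move the last 2 characters to the front (rotate right by 2), then delete the last 2 characters.
Working it through for "fluster": intermediate "erflust", final "erflu".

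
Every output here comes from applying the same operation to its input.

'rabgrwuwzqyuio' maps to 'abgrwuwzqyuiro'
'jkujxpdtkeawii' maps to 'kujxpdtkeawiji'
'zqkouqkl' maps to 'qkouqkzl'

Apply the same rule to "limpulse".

The transformation: swap the first and last characters, then move the first character to the end.
For "limpulse", step one produces "eimpulsl"; step two turns that into "impulsle".

impulsle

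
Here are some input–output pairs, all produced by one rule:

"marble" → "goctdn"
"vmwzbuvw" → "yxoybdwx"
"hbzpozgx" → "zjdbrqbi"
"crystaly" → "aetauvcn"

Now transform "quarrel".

nswcttg

In each case the input is transformed by: shift every letter 2 places forward in the alphabet (wrapping around), then move the last character to the front.
"quarrel" → "swcttgn" → "nswcttg".
(Check on "hbzpozgx": → "jdbrqbiz" → "zjdbrqbi" ✓)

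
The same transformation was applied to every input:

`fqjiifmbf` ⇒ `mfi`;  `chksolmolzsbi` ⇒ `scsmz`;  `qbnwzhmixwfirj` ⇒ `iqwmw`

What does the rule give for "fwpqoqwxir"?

What's happening: move the last 3 characters to the front (rotate right by 3), then keep one character in every 3, starting at position 1 (positions 1st, 4th, 7th, ...).
So "fwpqoqwxir" becomes "xfqw".

xfqw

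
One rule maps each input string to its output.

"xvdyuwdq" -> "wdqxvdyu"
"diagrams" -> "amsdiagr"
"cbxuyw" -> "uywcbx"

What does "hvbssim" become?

What's happening: move the last 3 characters to the front (rotate right by 3).
On "hvbssim" that produces "simhvbs".

simhvbs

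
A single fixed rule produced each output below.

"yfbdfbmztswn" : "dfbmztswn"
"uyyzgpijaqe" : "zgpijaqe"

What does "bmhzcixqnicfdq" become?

In each case the input is transformed by: delete the first 3 characters.
Doing the same to "bmhzcixqnicfdq": "zcixqnicfdq".

zcixqnicfdq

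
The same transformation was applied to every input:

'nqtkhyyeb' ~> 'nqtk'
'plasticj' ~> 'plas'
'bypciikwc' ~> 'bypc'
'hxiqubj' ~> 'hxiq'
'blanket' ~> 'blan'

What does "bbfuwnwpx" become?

bbfu

What's happening: keep only the first 4 characters.
So "bbfuwnwpx" becomes "bbfu".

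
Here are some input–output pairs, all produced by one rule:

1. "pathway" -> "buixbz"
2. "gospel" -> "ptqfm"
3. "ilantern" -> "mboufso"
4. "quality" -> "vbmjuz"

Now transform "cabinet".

Looking at the pairs, the operation is to shift every letter 1 place forward in the alphabet (wrapping around), then delete the first character.
On "cabinet" that produces "bcjofu".
(Check on "gospel": → "hptqfm" → "ptqfm" ✓)

bcjofu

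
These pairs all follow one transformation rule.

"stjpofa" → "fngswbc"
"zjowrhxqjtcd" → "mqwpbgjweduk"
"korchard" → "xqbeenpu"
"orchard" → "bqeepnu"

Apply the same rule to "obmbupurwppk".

What's happening: shift every letter 13 places forward in the alphabet (wrapping around) — i.e. ROT13, then take characters alternately from the front and the back (1st, last, 2nd, 2nd-last, ...).
Starting from "obmbupurwppk": after the first operation, "bozohchejccx"; after the second, "bxoczcojhech".

bxoczcojhech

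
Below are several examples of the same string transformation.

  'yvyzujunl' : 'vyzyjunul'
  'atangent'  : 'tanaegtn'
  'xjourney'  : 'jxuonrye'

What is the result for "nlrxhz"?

What's happening: swap each adjacent pair of characters (1↔2, 3↔4, ...).
For "nlrxhz" the result is "lnxrzh".

lnxrzh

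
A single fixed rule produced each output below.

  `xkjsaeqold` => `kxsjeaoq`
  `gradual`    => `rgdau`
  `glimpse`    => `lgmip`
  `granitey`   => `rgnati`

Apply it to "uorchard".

What's happening: delete the last 2 characters, then swap each adjacent pair of characters (1↔2, 3↔4, ...).
Applying both steps to "uorchard": "uorcha", then "oucrah".

oucrah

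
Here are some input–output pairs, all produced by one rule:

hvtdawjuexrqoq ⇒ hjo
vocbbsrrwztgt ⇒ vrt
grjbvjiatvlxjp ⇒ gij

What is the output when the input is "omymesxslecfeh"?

The transformation: keep every other character starting from the first (positions 1st, 3rd, 5th, ...), then keep one character in every 3, starting at position 1 (positions 1st, 4th, 7th, ...).
Applying both steps to "omymesxslecfeh": "oyexlce", then "oxe".

oxe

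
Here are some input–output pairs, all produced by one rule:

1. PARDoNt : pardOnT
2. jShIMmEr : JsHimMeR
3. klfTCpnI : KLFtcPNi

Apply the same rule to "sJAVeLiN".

SjavElIn

The rule is to flip the case of every letter.
For "sJAVeLiN" the result is "SjavElIn".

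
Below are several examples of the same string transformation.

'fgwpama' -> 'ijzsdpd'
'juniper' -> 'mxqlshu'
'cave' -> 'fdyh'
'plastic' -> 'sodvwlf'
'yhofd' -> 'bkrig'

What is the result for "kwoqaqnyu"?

nzrtdtqbx

The pattern: shift every letter 3 places forward in the alphabet (wrapping around).
For "kwoqaqnyu" the result is "nzrtdtqbx".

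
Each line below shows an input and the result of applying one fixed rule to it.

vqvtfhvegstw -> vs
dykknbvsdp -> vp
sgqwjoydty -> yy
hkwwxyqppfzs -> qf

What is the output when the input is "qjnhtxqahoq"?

The pattern: keep one character in every 3, starting at position 1 (positions 1st, 4th, 7th, ...), then keep only the last 2 characters.
"qjnhtxqahoq" → "qhqo" → "qo".

qo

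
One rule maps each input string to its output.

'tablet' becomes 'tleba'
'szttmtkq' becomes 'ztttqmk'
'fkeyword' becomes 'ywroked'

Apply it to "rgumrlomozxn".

zxuroonmmlg

What's happening: delete the first character, then sort the characters into reverse alphabetical order.
"rgumrlomozxn" → "zxuroonmmlg".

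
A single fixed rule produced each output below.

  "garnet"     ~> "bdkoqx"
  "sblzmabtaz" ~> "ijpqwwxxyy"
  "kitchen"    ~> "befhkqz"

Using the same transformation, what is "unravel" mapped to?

Looking at the pairs, the operation is to shift every letter 3 places backward in the alphabet (wrapping around), then sort the characters into alphabetical order.
Starting from "unravel": after the first operation, "rkoxsbi"; after the second, "bikorsx".

bikorsx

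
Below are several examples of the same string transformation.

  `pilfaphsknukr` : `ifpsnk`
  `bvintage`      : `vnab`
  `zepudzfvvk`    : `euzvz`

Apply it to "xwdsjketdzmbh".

Looking at the pairs, the operation is to swap the first and last characters, then keep every other character starting from the second (positions 2nd, 4th, 6th, ...).
Applying both steps to "xwdsjketdzmbh": "hwdsjketdzmbx", then "wsktzb".
(Check on "bvintage": → "evintagb" → "vnab" ✓)

wsktzb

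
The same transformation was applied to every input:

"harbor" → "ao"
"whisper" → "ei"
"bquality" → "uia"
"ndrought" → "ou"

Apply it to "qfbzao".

oa

The transformation: take characters alternately from the front and the back (1st, last, 2nd, 2nd-last, ...), then keep only the vowels.
"qfbzao" → "oa".
(Check on "bquality": → "byqtuial" → "uia" ✓)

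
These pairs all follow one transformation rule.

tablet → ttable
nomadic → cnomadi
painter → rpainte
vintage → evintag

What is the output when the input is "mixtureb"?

What's happening: move the last character to the front.
Doing the same to "mixtureb": "bmixture".

bmixture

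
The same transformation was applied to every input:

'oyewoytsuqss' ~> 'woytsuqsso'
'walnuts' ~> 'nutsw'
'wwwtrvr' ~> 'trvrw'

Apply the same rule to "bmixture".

Rule — move the first 3 characters to the end (rotate left by 3), then delete the last 2 characters.
Working it through for "bmixture": intermediate "xturebmi", final "xtureb".

xtureb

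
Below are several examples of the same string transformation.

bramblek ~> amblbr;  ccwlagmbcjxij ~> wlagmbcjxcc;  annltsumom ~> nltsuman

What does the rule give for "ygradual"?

raduyg

In each case the input is transformed by: delete the last 2 characters, then move the first 2 characters to the end (rotate left by 2).
Doing the same to "ygradual": "raduyg".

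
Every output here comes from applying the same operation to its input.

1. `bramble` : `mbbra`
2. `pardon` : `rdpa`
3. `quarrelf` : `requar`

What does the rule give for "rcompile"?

The rule is to delete the last 2 characters, then move the last 2 characters to the front (rotate right by 2).
For "rcompile", step one produces "rcompi"; step two turns that into "pircom".

pircom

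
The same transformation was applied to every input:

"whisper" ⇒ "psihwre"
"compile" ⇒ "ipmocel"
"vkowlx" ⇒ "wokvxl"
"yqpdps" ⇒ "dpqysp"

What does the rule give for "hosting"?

itsohgn

Each output is the input with this applied: reverse the string, then move the first 2 characters to the end (rotate left by 2).
"hosting" → "gnitsoh" → "itsohgn".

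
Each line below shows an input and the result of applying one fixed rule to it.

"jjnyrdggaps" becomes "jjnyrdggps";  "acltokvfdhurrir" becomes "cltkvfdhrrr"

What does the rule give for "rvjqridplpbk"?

Looking at the pairs, the operation is to remove every vowel.
"rvjqridplpbk" → "rvjqrdplpbk".

rvjqrdplpbk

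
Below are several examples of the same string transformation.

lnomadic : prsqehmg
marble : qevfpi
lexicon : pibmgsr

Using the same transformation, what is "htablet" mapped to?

What's happening: shift every letter 4 places forward in the alphabet (wrapping around).
For "htablet" the result is "lxefpix".

lxefpix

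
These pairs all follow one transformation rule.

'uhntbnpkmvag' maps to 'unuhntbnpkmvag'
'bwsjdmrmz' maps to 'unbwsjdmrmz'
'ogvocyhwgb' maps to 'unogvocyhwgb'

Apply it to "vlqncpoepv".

unvlqncpoepv

The pattern: prepend "un".
On "vlqncpoepv" that produces "unvlqncpoepv".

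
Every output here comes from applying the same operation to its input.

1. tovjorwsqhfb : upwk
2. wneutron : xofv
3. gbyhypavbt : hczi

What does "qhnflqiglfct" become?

riog

Each output is the input with this applied: shift every letter 1 place forward in the alphabet (wrapping around), then keep only the first 4 characters.
Working it through for "qhnflqiglfct": intermediate "riogmrjhmgdu", final "riog".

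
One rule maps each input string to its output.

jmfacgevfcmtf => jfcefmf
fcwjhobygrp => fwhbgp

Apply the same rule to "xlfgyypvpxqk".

xfyppq

Each output is the input with this applied: keep every other character starting from the first (positions 1st, 3rd, 5th, ...).
For "xlfgyypvpxqk" the result is "xfyppq".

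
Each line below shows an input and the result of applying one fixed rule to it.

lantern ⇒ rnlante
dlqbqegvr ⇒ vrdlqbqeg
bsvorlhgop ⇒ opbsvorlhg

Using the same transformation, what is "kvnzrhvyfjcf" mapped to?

The rule is to move the last 2 characters to the front (rotate right by 2).
Applying that to "kvnzrhvyfjcf" gives "cfkvnzrhvyfj".

cfkvnzrhvyfj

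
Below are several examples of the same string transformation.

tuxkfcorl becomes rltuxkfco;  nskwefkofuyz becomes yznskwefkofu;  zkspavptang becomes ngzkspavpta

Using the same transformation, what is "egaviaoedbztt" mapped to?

ttegaviaoedbz

The transformation: move the last 2 characters to the front (rotate right by 2).
"egaviaoedbztt" → "ttegaviaoedbz".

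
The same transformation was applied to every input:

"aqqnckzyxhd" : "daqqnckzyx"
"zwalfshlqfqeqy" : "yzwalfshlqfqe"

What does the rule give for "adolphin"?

nadolph

Rule — move the last character to the front, then delete the last character.
On "adolphin": the first step gives "nadolphi", and the second then gives "nadolph".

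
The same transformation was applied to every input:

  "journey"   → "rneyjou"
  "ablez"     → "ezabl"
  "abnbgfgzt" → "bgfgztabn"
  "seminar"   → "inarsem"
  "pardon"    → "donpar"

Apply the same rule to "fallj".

ljfal

The pattern: move the first 3 characters to the end (rotate left by 3).
So "fallj" becomes "ljfal".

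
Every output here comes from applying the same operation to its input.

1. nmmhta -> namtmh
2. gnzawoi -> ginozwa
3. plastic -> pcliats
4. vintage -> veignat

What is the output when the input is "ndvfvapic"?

What's happening: take characters alternately from the front and the back (1st, last, 2nd, 2nd-last, ...).
On "ndvfvapic" that produces "ncdivpfav".

ncdivpfav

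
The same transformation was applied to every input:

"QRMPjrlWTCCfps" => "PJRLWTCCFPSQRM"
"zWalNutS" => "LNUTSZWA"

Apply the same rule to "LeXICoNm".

Looking at the pairs, the operation is to move the first 3 characters to the end (rotate left by 3), then convert every letter to uppercase.
"LeXICoNm" → "ICoNmLeX" → "ICONMLEX".
(Check on "QRMPjrlWTCCfps": → "PjrlWTCCfpsQRM" → "PJRLWTCCFPSQRM" ✓)

ICONMLEX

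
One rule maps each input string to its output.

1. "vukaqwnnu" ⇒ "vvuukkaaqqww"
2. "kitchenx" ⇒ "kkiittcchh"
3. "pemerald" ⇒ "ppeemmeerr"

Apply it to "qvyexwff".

Rule — delete the last 3 characters, then double every character.
For "qvyexwff" the result is "qqvvyyeexx".
(Check on "kitchenx": → "kitch" → "kkiittcchh" ✓)

qqvvyyeexx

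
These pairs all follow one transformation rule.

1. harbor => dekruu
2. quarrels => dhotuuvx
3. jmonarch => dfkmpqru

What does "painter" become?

Looking at the pairs, the operation is to sort the characters into alphabetical order, then shift every letter 3 places forward in the alphabet (wrapping around).
Working it through for "painter": intermediate "aeinprt", final "dhlqsuw".
(Check on "harbor": → "abhorr" → "dekruu" ✓)

dhlqsuw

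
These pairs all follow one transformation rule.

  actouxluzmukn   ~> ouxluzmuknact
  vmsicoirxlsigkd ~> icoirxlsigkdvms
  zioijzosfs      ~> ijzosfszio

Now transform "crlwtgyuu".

Rule — move the first 3 characters to the end (rotate left by 3).
"crlwtgyuu" → "wtgyuucrl".

wtgyuucrl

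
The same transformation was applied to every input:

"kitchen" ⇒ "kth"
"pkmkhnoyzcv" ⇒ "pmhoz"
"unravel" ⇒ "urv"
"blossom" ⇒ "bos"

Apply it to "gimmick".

gmi

The transformation: move the last character to the front, then keep every other character starting from the second (positions 2nd, 4th, 6th, ...).
For "gimmick", step one produces "kgimmic"; step two turns that into "gmi".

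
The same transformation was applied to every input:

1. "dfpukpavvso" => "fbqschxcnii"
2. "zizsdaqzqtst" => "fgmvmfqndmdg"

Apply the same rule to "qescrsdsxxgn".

Each output is the input with this applied: move the last 2 characters to the front (rotate right by 2), then shift every letter 13 places forward in the alphabet (wrapping around) — i.e. ROT13.
On "qescrsdsxxgn": the first step gives "gnqescrsdsxx", and the second then gives "tadrfpefqfkk".

tadrfpefqfkk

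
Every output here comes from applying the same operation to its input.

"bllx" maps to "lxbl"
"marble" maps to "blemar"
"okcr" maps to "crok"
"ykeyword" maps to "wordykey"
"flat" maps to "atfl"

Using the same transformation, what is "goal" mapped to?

algo

Rule — swap the front and back halves of the string.
For "goal" the result is "algo".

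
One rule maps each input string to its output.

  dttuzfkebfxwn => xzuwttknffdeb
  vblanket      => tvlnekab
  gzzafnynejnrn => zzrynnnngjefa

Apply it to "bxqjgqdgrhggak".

The rule is to sort the characters into reverse alphabetical order, then swap each adjacent pair of characters (1↔2, 3↔4, ...).
For "bxqjgqdgrhggak", step one produces "xrqqkjhggggdba"; step two turns that into "rxqqjkghggdgab".

rxqqjkghggdgab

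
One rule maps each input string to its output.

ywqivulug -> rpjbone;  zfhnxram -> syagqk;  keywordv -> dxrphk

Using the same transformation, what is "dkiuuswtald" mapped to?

wdbnnlpmt

The transformation: shift every letter 7 places backward in the alphabet (wrapping around), then delete the last 2 characters.
Working it through for "dkiuuswtald": intermediate "wdbnnlpmtew", final "wdbnnlpmt".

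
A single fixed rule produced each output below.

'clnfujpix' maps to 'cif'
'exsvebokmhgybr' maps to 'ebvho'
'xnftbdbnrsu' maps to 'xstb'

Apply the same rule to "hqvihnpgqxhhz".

hhiqp

The transformation: take characters alternately from the front and the back (1st, last, 2nd, 2nd-last, ...), then keep one character in every 3, starting at position 1 (positions 1st, 4th, 7th, ...).
Working it through for "hqvihnpgqxhhz": intermediate "hzqhvhixhqngp", final "hhiqp".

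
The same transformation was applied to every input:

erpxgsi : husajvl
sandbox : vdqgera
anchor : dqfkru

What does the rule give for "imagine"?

lpdjlqh

The transformation: shift every letter 3 places forward in the alphabet (wrapping around).
So "imagine" becomes "lpdjlqh".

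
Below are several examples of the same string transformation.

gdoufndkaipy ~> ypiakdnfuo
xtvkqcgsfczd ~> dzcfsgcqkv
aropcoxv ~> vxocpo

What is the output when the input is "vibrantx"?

What's happening: delete the first 2 characters, then reverse the string.
Doing the same to "vibrantx": "xtnarb".

xtnarb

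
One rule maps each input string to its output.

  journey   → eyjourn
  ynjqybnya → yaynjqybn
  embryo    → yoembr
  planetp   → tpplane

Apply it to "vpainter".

ervpaint

Looking at the pairs, the operation is to move the last 2 characters to the front (rotate right by 2).
On "vpainter" that produces "ervpaint".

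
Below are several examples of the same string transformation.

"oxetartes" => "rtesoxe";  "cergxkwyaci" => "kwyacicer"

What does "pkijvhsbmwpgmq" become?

hsbmwpgmqpki

The pattern: move the first 3 characters to the end (rotate left by 3), then delete the first 2 characters.
For "pkijvhsbmwpgmq", step one produces "jvhsbmwpgmqpki"; step two turns that into "hsbmwpgmqpki".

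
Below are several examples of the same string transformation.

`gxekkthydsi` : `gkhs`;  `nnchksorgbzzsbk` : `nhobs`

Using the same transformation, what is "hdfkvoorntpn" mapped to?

The pattern: keep one character in every 3, starting at position 1 (positions 1st, 4th, 7th, ...).
Doing the same to "hdfkvoorntpn": "hkot".

hkot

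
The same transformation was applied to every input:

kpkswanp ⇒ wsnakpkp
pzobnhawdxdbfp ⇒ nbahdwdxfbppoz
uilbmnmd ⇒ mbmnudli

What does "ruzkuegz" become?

ukgerzzu

In each case the input is transformed by: move the first 3 characters to the end (rotate left by 3), then swap each adjacent pair of characters (1↔2, 3↔4, ...).
For "ruzkuegz", step one produces "kuegzruz"; step two turns that into "ukgerzzu".
(Check on "pzobnhawdxdbfp": → "bnhawdxdbfppzo" → "nbahdwdxfbppoz" ✓)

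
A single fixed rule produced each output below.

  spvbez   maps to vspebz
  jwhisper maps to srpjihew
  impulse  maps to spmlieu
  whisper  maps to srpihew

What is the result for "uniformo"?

The rule is to sort the characters into reverse alphabetical order, then move the first character to the end.
"uniformo" → "roonmifu".
(Check on "whisper": → "wsrpihe" → "srpihew" ✓)

roonmifu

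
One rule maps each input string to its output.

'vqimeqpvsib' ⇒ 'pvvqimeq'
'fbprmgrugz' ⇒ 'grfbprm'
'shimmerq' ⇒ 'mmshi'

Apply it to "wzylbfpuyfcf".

Looking at the pairs, the operation is to delete the last 3 characters, then move the last 2 characters to the front (rotate right by 2).
Doing the same to "wzylbfpuyfcf": "uywzylbfp".

uywzylbfp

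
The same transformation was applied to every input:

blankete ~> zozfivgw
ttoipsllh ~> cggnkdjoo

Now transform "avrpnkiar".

mvdfikmqv

In each case the input is transformed by: reverse the string, then shift every letter 5 places backward in the alphabet (wrapping around).
Starting from "avrpnkiar": after the first operation, "raiknprva"; after the second, "mvdfikmqv".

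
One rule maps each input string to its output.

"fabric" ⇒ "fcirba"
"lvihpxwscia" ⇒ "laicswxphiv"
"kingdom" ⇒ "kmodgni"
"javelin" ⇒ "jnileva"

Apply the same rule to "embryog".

The transformation: move the first character to the end, then reverse the string.
Working it through for "embryog": intermediate "mbryoge", final "egoyrbm".

egoyrbm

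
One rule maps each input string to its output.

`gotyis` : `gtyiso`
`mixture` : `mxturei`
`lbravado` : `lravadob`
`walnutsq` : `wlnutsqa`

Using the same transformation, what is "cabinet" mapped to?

cbineta

Looking at the pairs, the operation is to move the first character to the end, then swap the first and last characters.
Applying both steps to "cabinet": "abinetc", then "cbineta".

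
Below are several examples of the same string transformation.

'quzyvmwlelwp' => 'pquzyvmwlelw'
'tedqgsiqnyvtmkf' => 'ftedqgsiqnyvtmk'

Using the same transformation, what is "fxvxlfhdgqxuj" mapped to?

The rule is to move the last character to the front.
"fxvxlfhdgqxuj" → "jfxvxlfhdgqxu".

jfxvxlfhdgqxu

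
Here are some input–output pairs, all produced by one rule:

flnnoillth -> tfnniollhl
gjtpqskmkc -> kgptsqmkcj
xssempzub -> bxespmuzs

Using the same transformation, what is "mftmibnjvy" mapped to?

Each output is the input with this applied: swap each adjacent pair of characters (1↔2, 3↔4, ...), then swap the first and last characters.
For "mftmibnjvy", step one produces "fmmtbijnyv"; step two turns that into "vmmtbijnyf".

vmmtbijnyf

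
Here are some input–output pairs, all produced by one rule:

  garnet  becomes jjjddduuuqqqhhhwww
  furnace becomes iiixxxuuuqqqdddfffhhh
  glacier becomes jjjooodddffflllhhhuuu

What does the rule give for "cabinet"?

fffdddeeelllqqqhhhwww

The transformation: repeat every character 3 times, then shift every letter 3 places forward in the alphabet (wrapping around).
For "cabinet", step one produces "cccaaabbbiiinnneeettt"; step two turns that into "fffdddeeelllqqqhhhwww".
(Check on "glacier": → "ggglllaaaccciiieeerrr" → "jjjooodddffflllhhhuuu" ✓)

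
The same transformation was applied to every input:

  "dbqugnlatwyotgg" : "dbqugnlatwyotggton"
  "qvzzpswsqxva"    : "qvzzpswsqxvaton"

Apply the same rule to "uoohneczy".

uoohneczyton

Looking at the pairs, the operation is to append "ton".
"uoohneczy" → "uoohneczyton".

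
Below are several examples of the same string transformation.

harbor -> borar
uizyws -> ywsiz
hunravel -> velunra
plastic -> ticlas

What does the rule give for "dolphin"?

hinolp

The pattern: delete the first character, then move the last 3 characters to the front (rotate right by 3).
"dolphin" → "olphin" → "hinolp".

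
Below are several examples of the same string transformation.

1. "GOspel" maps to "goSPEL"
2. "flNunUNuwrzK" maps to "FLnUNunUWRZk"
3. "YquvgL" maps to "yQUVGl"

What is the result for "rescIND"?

RESCind

Each output is the input with this applied: flip the case of every letter.
So "rescIND" becomes "RESCind".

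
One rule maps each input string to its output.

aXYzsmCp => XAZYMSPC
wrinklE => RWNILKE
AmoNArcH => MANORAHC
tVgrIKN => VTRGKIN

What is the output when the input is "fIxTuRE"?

IFTXRUE

In each case the input is transformed by: swap each adjacent pair of characters (1↔2, 3↔4, ...), then convert every letter to uppercase.
Working it through for "fIxTuRE": intermediate "IfTxRuE", final "IFTXRUE".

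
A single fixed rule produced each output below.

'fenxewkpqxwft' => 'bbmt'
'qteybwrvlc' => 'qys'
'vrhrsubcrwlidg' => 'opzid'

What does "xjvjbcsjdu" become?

Looking at the pairs, the operation is to shift every letter 3 places backward in the alphabet (wrapping around), then keep one character in every 3, starting at position 2 (positions 2nd, 5th, 8th, ...).
"xjvjbcsjdu" → "ugsgyzpgar" → "gyg".

gyg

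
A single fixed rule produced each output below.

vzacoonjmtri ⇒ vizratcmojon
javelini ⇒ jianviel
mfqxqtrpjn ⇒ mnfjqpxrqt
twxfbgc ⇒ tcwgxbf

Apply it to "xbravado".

The rule is to take characters alternately from the front and the back (1st, last, 2nd, 2nd-last, ...).
On "xbravado" that produces "xobdraav".

xobdraav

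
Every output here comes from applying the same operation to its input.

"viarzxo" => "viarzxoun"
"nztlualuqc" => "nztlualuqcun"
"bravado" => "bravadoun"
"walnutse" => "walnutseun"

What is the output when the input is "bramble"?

In each case the input is transformed by: append "un".
On "bramble" that produces "brambleun".

brambleun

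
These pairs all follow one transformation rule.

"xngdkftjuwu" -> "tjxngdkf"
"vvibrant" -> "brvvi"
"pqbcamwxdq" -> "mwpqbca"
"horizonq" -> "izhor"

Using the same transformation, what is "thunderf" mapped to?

ndthu

The transformation: delete the last 3 characters, then move the last 2 characters to the front (rotate right by 2).
Applying that to "thunderf" gives "ndthu".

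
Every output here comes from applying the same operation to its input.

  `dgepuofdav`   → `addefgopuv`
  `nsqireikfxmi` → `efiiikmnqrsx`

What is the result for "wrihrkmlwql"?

hikllmqrrww

Rule — sort the characters into alphabetical order.
Applying that to "wrihrkmlwql" gives "hikllmqrrww".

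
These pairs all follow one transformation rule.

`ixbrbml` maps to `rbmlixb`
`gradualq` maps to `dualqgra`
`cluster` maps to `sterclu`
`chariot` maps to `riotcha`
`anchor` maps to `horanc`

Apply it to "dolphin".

The pattern: move the first 3 characters to the end (rotate left by 3).
Doing the same to "dolphin": "phindol".

phindol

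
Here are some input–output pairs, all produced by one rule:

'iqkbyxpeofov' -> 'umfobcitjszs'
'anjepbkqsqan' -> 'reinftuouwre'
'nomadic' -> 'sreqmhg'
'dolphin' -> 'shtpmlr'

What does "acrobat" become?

The rule is to shift every letter 4 places forward in the alphabet (wrapping around), then swap each adjacent pair of characters (1↔2, 3↔4, ...).
"acrobat" → "egvsfex" → "gesvefx".

gesvefx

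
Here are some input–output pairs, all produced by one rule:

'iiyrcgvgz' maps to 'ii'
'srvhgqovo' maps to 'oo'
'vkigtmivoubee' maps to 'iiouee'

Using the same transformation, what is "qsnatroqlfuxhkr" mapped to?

Rule — keep only the vowels.
"qsnatroqlfuxhkr" → "aou".

aou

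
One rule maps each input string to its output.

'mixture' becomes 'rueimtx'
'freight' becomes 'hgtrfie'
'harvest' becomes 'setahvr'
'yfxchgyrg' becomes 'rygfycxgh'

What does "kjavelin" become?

The transformation: swap each adjacent pair of characters (1↔2, 3↔4, ...), then move the last 3 characters to the front (rotate right by 3).
For "kjavelin", step one produces "jkvaleni"; step two turns that into "enijkval".
(Check on "yfxchgyrg": → "fycxghryg" → "rygfycxgh" ✓)

enijkval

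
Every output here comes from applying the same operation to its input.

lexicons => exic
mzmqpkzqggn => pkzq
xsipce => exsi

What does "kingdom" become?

king

What's happening: move the last 3 characters to the front (rotate right by 3), then keep only the last 4 characters.
Working it through for "kingdom": intermediate "domking", final "king".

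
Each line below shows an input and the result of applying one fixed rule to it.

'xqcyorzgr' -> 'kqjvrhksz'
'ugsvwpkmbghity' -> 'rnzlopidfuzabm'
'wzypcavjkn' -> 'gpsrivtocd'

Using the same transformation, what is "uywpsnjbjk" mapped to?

dnrpilgcuc

What's happening: move the last character to the front, then shift every letter 7 places backward in the alphabet (wrapping around).
"uywpsnjbjk" → "kuywpsnjbj" → "dnrpilgcuc".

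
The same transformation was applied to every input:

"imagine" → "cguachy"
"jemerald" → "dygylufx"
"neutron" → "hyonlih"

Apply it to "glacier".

afuwcyl

The transformation: shift every letter 6 places backward in the alphabet (wrapping around).
Doing the same to "glacier": "afuwcyl".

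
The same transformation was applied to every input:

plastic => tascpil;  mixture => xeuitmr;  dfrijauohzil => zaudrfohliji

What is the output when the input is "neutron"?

The transformation: sort the characters into reverse alphabetical order, then take characters alternately from the front and the back (1st, last, 2nd, 2nd-last, ...).
On "neutron" that produces "uetnrno".

uetnrno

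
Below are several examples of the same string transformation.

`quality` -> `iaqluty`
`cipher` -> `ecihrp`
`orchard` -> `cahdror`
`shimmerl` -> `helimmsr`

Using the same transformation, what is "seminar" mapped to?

eamirns

The transformation: sort the characters into alphabetical order, then swap each adjacent pair of characters (1↔2, 3↔4, ...).
"seminar" → "aeimnrs" → "eamirns".
(Check on "shimmerl": → "ehilmmrs" → "helimmsr" ✓)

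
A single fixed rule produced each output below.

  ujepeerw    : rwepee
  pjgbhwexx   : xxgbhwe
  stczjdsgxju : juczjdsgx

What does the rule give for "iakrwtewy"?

The pattern: delete the first 2 characters, then move the last 2 characters to the front (rotate right by 2).
"iakrwtewy" → "krwtewy" → "wykrwte".

wykrwte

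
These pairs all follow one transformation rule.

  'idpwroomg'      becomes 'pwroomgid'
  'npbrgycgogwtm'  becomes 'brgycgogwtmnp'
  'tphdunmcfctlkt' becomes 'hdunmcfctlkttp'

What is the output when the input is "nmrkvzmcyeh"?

rkvzmcyehnm

In each case the input is transformed by: move the first 2 characters to the end (rotate left by 2).
On "nmrkvzmcyeh" that produces "rkvzmcyehnm".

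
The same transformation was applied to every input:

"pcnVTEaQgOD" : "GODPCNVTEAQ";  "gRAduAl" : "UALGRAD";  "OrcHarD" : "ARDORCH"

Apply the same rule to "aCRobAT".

BATACRO

What's happening: move the last 3 characters to the front (rotate right by 3), then convert every letter to uppercase.
Applying both steps to "aCRobAT": "bATaCRo", then "BATACRO".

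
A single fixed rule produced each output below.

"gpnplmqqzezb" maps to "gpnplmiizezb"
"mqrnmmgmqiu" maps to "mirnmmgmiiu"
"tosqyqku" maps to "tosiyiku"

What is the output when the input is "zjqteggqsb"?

In each case the input is transformed by: replace every "q" with "i".
Doing the same to "zjqteggqsb": "zjiteggisb".

zjiteggisb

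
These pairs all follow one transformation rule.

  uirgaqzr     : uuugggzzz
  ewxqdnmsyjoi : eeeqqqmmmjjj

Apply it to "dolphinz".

The transformation: keep one character in every 3, starting at position 1 (positions 1st, 4th, 7th, ...), then repeat every character 3 times.
"dolphinz" → "dpn" → "dddpppnnn".
(Check on "ewxqdnmsyjoi": → "eqmj" → "eeeqqqmmmjjj" ✓)

dddpppnnn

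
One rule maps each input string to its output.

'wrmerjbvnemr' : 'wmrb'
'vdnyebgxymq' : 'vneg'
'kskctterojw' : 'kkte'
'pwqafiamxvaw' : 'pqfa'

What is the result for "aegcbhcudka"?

agbc

Looking at the pairs, the operation is to keep every other character starting from the first (positions 1st, 3rd, 5th, ...), then keep only the first 4 characters.
Applying that to "aegcbhcudka" gives "agbc".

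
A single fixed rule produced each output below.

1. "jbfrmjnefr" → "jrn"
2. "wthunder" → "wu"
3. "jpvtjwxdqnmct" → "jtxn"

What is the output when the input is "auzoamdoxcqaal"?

The pattern: move the last 2 characters to the front (rotate right by 2), then keep one character in every 3, starting at position 3 (positions 3rd, 6th, 9th, ...).
"auzoamdoxcqaal" → "alauzoamdoxcqa" → "aodc".

aodc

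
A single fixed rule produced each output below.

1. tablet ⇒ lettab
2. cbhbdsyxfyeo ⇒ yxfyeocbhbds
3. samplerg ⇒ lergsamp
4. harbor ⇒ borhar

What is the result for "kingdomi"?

The transformation: swap the front and back halves of the string.
For "kingdomi" the result is "domiking".

domiking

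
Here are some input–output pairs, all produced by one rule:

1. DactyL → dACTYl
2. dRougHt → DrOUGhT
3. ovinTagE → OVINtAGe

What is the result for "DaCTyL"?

dActYl

The pattern: flip the case of every letter.
On "DaCTyL" that produces "dActYl".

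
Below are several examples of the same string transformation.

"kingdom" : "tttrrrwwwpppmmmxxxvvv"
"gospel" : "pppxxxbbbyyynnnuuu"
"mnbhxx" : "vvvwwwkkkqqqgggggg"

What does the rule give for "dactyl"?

mmmjjjlllccchhhuuu

In each case the input is transformed by: shift every letter 9 places forward in the alphabet (wrapping around), then repeat every character 3 times.
Applying both steps to "dactyl": "mjlchu", then "mmmjjjlllccchhhuuu".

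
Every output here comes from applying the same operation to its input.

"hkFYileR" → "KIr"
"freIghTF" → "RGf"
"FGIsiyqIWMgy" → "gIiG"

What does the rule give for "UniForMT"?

Rule — keep one character in every 3, starting at position 2 (positions 2nd, 5th, 8th, ...), then flip the case of every letter.
"UniForMT" → "noT" → "NOt".

NOt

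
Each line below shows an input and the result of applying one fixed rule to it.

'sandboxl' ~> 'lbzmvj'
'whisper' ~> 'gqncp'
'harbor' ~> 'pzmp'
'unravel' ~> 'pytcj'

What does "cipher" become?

The rule is to delete the first 2 characters, then shift every letter 2 places backward in the alphabet (wrapping around).
On "cipher": the first step gives "pher", and the second then gives "nfcp".

nfcp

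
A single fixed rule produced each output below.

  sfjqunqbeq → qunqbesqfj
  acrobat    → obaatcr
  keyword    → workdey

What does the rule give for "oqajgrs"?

In each case the input is transformed by: swap the first and last characters, then move the first 3 characters to the end (rotate left by 3).
Applying both steps to "oqajgrs": "sqajgro", then "jgrosqa".

jgrosqa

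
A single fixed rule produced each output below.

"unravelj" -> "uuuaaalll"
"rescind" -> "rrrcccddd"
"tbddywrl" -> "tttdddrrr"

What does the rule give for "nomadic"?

nnnaaaccc

The rule is to keep one character in every 3, starting at position 1 (positions 1st, 4th, 7th, ...), then repeat every character 3 times.
For "nomadic", step one produces "nac"; step two turns that into "nnnaaaccc".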